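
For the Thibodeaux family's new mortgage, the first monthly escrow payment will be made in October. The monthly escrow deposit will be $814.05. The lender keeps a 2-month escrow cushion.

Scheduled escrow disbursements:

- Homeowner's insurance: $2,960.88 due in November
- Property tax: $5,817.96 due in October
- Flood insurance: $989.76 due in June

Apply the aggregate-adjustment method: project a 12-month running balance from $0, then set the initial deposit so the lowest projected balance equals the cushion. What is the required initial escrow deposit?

$8,778.84

Cushion = 2 × $814.05 = $1,628.10
Trial balance (start $0, +$814.05 each month, − disbursements):
  Oct: +$814.05 − $5,817.96 → -$5,003.91
  Nov: +$814.05 − $2,960.88 → -$7,150.74
  Dec: +$814.05 → -$6,336.69
  Jan: +$814.05 → -$5,522.64
  Feb: +$814.05 → -$4,708.59
  Mar: +$814.05 → -$3,894.54
  Apr: +$814.05 → -$3,080.49
  May: +$814.05 → -$2,266.44
  Jun: +$814.05 − $989.76 → -$2,442.15
  Jul: +$814.05 → -$1,628.10
  Aug: +$814.05 → -$814.05
  Sep: +$814.05 → $0.00
Lowest trial balance = -$7,150.74 (Nov)
Initial deposit = cushion − low point = $1,628.10 − (-$7,150.74) = $8,778.84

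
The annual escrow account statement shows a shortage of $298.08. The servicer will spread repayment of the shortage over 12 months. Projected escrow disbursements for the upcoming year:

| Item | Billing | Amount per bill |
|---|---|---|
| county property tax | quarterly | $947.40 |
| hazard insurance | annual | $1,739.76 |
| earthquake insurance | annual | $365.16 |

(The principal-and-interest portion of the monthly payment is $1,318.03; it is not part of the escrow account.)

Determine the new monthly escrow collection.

County property tax = $947.40 × 4 = $3,789.60 annually
Hazard insurance = $1,739.76 annually
Earthquake insurance = $365.16 annually
Total annual escrow = $3,789.60 + $1,739.76 + $365.16 = $5,894.52
Base monthly escrow = $5,894.52 ÷ 12 = $491.21
Shortage spread = $298.08 ÷ 12 = $24.84/mo
New monthly escrow = $491.21 + $24.84 = $516.05

$516.05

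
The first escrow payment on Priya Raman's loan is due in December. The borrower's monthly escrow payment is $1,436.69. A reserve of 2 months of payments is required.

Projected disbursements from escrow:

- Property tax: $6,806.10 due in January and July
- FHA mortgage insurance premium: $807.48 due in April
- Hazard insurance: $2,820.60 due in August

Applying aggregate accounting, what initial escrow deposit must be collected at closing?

Cushion = 2 × $1,436.69 = $2,873.38
Trial balance (start $0, +$1,436.69 each month, − disbursements):
  Dec: +$1,436.69 → $1,436.69
  Jan: +$1,436.69 − $6,806.10 → -$3,932.72
  Feb: +$1,436.69 → -$2,496.03
  Mar: +$1,436.69 → -$1,059.34
  Apr: +$1,436.69 − $807.48 → -$430.13
  May: +$1,436.69 → $1,006.56
  Jun: +$1,436.69 → $2,443.25
  Jul: +$1,436.69 − $6,806.10 → -$2,926.16
  Aug: +$1,436.69 − $2,820.60 → -$4,310.07
  Sep: +$1,436.69 → -$2,873.38
  Oct: +$1,436.69 → -$1,436.69
  Nov: +$1,436.69 → $0.00
Lowest trial balance = -$4,310.07 (Aug)
Initial deposit = cushion − low point = $2,873.38 − (-$4,310.07) = $7,183.45

$7,183.45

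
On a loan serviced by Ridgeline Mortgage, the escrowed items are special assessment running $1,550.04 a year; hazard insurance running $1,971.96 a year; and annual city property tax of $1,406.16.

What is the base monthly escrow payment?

$410.68

Special assessment — $1,550.04 per year
Hazard insurance — $1,971.96 per year
City property tax — $1,406.16 per year
Annual escrow total = $1,550.04 + $1,971.96 + $1,406.16 = $4,928.16
Monthly = $4,928.16 ÷ 12 = $410.68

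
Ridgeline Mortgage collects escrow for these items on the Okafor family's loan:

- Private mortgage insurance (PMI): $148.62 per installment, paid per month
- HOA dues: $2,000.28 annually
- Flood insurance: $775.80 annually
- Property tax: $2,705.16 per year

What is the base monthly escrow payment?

$605.39

Private mortgage insurance (PMI): $148.62 × 12 = $1,783.44 annually
HOA dues: $2,000.28 annually
Flood insurance: $775.80 annually
Property tax: $2,705.16 annually
Combined annual = $1,783.44 + $2,000.28 + $775.80 + $2,705.16 = $7,264.68
Monthly = $7,264.68 / 12 = $605.39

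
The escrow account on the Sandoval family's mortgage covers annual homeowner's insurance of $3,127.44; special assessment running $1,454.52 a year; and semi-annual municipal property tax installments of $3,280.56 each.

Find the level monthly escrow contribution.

$928.59

Homeowner's insurance: $3,127.44 annually
Special assessment: $1,454.52 annually
Municipal property tax: $3,280.56 × 2 = $6,561.12 annually
Combined annual = $3,127.44 + $1,454.52 + $6,561.12 = $11,143.08
Monthly escrow = $11,143.08 ÷ 12 = $928.59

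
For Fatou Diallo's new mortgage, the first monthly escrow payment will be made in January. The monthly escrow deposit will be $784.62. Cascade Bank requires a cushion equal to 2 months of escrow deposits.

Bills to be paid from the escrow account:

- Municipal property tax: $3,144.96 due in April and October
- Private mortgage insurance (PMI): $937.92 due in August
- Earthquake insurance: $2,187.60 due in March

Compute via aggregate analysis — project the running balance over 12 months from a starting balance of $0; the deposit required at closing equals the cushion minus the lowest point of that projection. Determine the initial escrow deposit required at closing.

Cushion = 2 × $784.62 = $1,569.24
Trial balance (start $0, +$784.62 each month, − disbursements):
  Jan: +$784.62 → $784.62
  Feb: +$784.62 → $1,569.24
  Mar: +$784.62 − $2,187.60 → $166.26
  Apr: +$784.62 − $3,144.96 → -$2,194.08
  May: +$784.62 → -$1,409.46
  Jun: +$784.62 → -$624.84
  Jul: +$784.62 → $159.78
  Aug: +$784.62 − $937.92 → $6.48
  Sep: +$784.62 → $791.10
  Oct: +$784.62 − $3,144.96 → -$1,569.24
  Nov: +$784.62 → -$784.62
  Dec: +$784.62 → $0.00
Lowest trial balance = -$2,194.08 (Apr)
Initial deposit = cushion − low point = $1,569.24 − (-$2,194.08) = $3,763.32

$3,763.32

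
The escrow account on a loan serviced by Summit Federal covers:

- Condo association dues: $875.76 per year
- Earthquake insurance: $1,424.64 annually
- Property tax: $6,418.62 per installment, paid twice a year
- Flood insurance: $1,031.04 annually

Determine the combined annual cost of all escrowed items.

$16,168.68

Condo association dues: $875.76
Earthquake insurance: $1,424.64
Property tax: $6,418.62 × 2 = $12,837.24
Flood insurance: $1,031.04
Annual escrow total = $875.76 + $1,424.64 + $12,837.24 + $1,031.04 = $16,168.68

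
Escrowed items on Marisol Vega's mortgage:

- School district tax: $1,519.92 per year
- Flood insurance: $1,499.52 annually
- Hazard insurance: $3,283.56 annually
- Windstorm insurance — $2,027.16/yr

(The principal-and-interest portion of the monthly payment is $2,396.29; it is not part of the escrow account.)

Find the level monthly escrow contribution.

School district tax: $1,519.92 per year
Flood insurance: $1,499.52 per year
Hazard insurance: $3,283.56 per year
Windstorm insurance: $2,027.16 per year
Total per year = $1,519.92 + $1,499.52 + $3,283.56 + $2,027.16 = $8,330.16
Monthly escrow = $8,330.16 / 12 = $694.18

$694.18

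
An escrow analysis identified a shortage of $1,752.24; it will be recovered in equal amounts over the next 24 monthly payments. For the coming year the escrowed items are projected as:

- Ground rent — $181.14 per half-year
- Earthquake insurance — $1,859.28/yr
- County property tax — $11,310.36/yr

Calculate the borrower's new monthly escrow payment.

$1,200.67

Ground rent — $181.14 × 2 = $362.28 per year
Earthquake insurance — $1,859.28 per year
County property tax — $11,310.36 per year
Annual escrow total = $13,531.92
Monthly escrow = $13,531.92 / 12 = $1,127.66
Shortage per month = $1,752.24 / 24 = $73.01
New monthly escrow = $1,127.66 + $73.01 = $1,200.67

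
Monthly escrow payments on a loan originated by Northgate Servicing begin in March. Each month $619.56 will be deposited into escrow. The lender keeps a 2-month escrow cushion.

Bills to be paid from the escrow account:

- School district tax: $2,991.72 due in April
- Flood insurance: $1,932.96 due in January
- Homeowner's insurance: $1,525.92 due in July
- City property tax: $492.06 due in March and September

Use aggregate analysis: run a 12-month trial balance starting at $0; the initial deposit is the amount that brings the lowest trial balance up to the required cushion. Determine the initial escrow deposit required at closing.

Cushion = 2 × $619.56 = $1,239.12
Trial balance (start $0, +$619.56 each month, − disbursements):
  Mar: +$619.56 − $492.06 → $127.50
  Apr: +$619.56 − $2,991.72 → -$2,244.66
  May: +$619.56 → -$1,625.10
  Jun: +$619.56 → -$1,005.54
  Jul: +$619.56 − $1,525.92 → -$1,911.90
  Aug: +$619.56 → -$1,292.34
  Sep: +$619.56 − $492.06 → -$1,164.84
  Oct: +$619.56 → -$545.28
  Nov: +$619.56 → $74.28
  Dec: +$619.56 → $693.84
  Jan: +$619.56 − $1,932.96 → -$619.56
  Feb: +$619.56 → $0.00
Lowest trial balance = -$2,244.66 (Apr)
Initial deposit = cushion − low point = $1,239.12 − (-$2,244.66) = $3,483.78

$3,483.78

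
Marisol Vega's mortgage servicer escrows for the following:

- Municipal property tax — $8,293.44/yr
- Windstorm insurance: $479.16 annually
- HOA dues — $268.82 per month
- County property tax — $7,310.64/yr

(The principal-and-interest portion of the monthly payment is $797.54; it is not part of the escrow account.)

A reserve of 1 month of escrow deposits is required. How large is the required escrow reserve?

$1,609.09

Municipal property tax — $8,293.44 annually
Windstorm insurance — $479.16 annually
HOA dues — $268.82 × 12 = $3,225.84 annually
County property tax — $7,310.64 annually
Yearly total = $8,293.44 + $479.16 + $3,225.84 + $7,310.64 = $19,309.08
Monthly = $19,309.08 ÷ 12 = $1,609.09
Reserve = 1 × $1,609.09 = $1,609.09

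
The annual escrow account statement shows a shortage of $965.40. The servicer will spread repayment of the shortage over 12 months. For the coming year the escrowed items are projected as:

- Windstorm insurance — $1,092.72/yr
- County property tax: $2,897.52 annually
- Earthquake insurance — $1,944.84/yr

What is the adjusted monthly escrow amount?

$575.04

Windstorm insurance: $1,092.72/yr
County property tax: $2,897.52/yr
Earthquake insurance: $1,944.84/yr
Total per year = $5,935.08
Base monthly escrow = $5,935.08 ÷ 12 = $494.59
Monthly shortage recovery: $965.40 / 12 = $80.45
New monthly escrow = $494.59 + $80.45 = $575.04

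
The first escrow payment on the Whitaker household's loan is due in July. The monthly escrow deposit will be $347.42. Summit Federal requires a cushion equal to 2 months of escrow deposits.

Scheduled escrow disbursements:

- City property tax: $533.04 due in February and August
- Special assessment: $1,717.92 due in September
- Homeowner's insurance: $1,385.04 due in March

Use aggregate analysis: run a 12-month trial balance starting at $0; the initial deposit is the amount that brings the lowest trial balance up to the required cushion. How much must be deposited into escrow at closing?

$1,903.54

Cushion = 2 × $347.42 = $694.84
Trial balance (start $0, +$347.42 each month, − disbursements):
  Jul: +$347.42 → $347.42
  Aug: +$347.42 − $533.04 → $161.80
  Sep: +$347.42 − $1,717.92 → -$1,208.70
  Oct: +$347.42 → -$861.28
  Nov: +$347.42 → -$513.86
  Dec: +$347.42 → -$166.44
  Jan: +$347.42 → $180.98
  Feb: +$347.42 − $533.04 → -$4.64
  Mar: +$347.42 − $1,385.04 → -$1,042.26
  Apr: +$347.42 → -$694.84
  May: +$347.42 → -$347.42
  Jun: +$347.42 → $0.00
Lowest trial balance = -$1,208.70 (Sep)
Initial deposit = cushion − low point = $694.84 − (-$1,208.70) = $1,903.54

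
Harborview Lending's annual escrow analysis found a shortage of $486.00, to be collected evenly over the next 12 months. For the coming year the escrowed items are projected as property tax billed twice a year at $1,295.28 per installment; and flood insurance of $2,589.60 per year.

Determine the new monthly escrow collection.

Property tax: $1,295.28 × 2 = $2,590.56/yr
Flood insurance: $2,589.60/yr
Yearly total = $5,180.16
Monthly = $5,180.16 ÷ 12 = $431.68
Shortage per month = $486.00 / 12 = $40.50
Adjusted monthly = $431.68 + $40.50 = $472.18

$472.18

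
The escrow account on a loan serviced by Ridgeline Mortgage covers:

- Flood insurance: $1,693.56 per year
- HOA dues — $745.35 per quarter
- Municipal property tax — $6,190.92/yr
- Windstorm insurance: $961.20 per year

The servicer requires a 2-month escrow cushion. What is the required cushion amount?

Flood insurance — $1,693.56
HOA dues — $745.35 × 4 = $2,981.40
Municipal property tax — $6,190.92
Windstorm insurance — $961.20
Combined annual = $11,827.08
Per month = $11,827.08 / 12 = $985.59
Required cushion = 2 × $985.59 = $1,971.18

$1,971.18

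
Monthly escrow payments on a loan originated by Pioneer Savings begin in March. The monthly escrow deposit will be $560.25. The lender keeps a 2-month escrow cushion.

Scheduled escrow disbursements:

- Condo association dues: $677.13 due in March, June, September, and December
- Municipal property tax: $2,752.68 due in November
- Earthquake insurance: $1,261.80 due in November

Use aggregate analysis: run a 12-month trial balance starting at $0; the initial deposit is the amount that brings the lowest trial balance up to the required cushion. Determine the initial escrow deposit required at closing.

Cushion = 2 × $560.25 = $1,120.50
Trial balance (start $0, +$560.25 each month, − disbursements):
  Mar: +$560.25 − $677.13 → -$116.88
  Apr: +$560.25 → $443.37
  May: +$560.25 → $1,003.62
  Jun: +$560.25 − $677.13 → $886.74
  Jul: +$560.25 → $1,446.99
  Aug: +$560.25 → $2,007.24
  Sep: +$560.25 − $677.13 → $1,890.36
  Oct: +$560.25 → $2,450.61
  Nov: +$560.25 − $4,014.48 → -$1,003.62
  Dec: +$560.25 − $677.13 → -$1,120.50
  Jan: +$560.25 → -$560.25
  Feb: +$560.25 → $0.00
Lowest trial balance = -$1,120.50 (Dec)
Initial deposit = cushion − low point = $1,120.50 − (-$1,120.50) = $2,241.00

$2,241.00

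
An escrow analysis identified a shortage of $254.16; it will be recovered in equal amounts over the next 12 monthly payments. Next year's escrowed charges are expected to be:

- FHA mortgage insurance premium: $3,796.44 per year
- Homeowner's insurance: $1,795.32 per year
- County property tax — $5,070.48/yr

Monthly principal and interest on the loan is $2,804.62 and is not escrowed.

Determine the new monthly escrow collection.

$909.70

FHA mortgage insurance premium = $3,796.44
Homeowner's insurance = $1,795.32
County property tax = $5,070.48
Total annual escrow = $3,796.44 + $1,795.32 + $5,070.48 = $10,662.24
Per month = $10,662.24 ÷ 12 = $888.52
Shortage spread = $254.16 / 12 = $21.18/mo
New monthly escrow = $888.52 + $21.18 = $909.70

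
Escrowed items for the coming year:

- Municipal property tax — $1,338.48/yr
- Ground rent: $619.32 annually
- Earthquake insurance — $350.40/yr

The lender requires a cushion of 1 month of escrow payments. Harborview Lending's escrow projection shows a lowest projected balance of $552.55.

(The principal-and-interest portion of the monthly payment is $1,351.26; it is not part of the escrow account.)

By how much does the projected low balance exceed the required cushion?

Municipal property tax — $1,338.48 annually
Ground rent — $619.32 annually
Earthquake insurance — $350.40 annually
Combined annual = $2,308.20
Monthly escrow = $2,308.20 ÷ 12 = $192.35
Cushion = 1 × $192.35 = $192.35
Excess over cushion: $552.55 − $192.35 = $360.20

$360.20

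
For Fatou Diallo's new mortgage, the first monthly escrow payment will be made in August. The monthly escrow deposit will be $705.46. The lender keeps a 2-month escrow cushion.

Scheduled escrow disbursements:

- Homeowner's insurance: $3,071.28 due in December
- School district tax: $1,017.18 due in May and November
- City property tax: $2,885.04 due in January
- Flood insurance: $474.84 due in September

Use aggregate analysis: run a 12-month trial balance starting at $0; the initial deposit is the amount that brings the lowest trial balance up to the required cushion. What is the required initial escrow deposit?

Cushion = 2 × $705.46 = $1,410.92
Trial balance (start $0, +$705.46 each month, − disbursements):
  Aug: +$705.46 → $705.46
  Sep: +$705.46 − $474.84 → $936.08
  Oct: +$705.46 → $1,641.54
  Nov: +$705.46 − $1,017.18 → $1,329.82
  Dec: +$705.46 − $3,071.28 → -$1,036.00
  Jan: +$705.46 − $2,885.04 → -$3,215.58
  Feb: +$705.46 → -$2,510.12
  Mar: +$705.46 → -$1,804.66
  Apr: +$705.46 → -$1,099.20
  May: +$705.46 − $1,017.18 → -$1,410.92
  Jun: +$705.46 → -$705.46
  Jul: +$705.46 → $0.00
Lowest trial balance = -$3,215.58 (Jan)
Initial deposit = cushion − low point = $1,410.92 − (-$3,215.58) = $4,626.50

$4,626.50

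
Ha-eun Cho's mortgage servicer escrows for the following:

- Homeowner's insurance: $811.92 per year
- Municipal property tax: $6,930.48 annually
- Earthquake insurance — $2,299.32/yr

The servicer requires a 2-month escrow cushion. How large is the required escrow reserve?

$1,673.62

Homeowner's insurance: $811.92
Municipal property tax: $6,930.48
Earthquake insurance: $2,299.32
Total annual escrow = $811.92 + $6,930.48 + $2,299.32 = $10,041.72
Per month = $10,041.72 ÷ 12 = $836.81
Reserve = 2 × $836.81 = $1,673.62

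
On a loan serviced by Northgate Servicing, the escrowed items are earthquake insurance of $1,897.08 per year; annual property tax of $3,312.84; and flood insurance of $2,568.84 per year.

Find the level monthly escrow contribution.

$648.23

Earthquake insurance = $1,897.08
Property tax = $3,312.84
Flood insurance = $2,568.84
Total annual escrow = $1,897.08 + $3,312.84 + $2,568.84 = $7,778.76
Per month = $7,778.76 ÷ 12 = $648.23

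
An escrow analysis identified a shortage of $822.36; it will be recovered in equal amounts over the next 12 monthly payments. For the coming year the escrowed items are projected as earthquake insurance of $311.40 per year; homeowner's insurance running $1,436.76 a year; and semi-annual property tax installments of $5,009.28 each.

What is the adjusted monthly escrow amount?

$1,049.09

Earthquake insurance — $311.40 annually
Homeowner's insurance — $1,436.76 annually
Property tax — $5,009.28 × 2 = $10,018.56 annually
Total per year = $311.40 + $1,436.76 + $10,018.56 = $11,766.72
Per month = $11,766.72 ÷ 12 = $980.56
Monthly shortage recovery: $822.36 / 12 = $68.53
Adjusted monthly = $980.56 + $68.53 = $1,049.09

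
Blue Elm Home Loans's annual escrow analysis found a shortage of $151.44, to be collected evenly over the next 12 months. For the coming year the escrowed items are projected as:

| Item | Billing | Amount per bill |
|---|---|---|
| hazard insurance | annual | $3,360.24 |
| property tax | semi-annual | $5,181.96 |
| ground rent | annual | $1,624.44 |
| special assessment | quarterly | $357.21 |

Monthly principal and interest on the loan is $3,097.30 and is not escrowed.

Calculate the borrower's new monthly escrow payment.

Hazard insurance — $3,360.24 annually
Property tax — $5,181.96 × 2 = $10,363.92 annually
Ground rent — $1,624.44 annually
Special assessment — $357.21 × 4 = $1,428.84 annually
Total annual escrow = $16,777.44
Monthly = $16,777.44 / 12 = $1,398.12
Shortage spread = $151.44 ÷ 12 = $12.62/mo
New monthly escrow = $1,398.12 + $12.62 = $1,410.74

$1,410.74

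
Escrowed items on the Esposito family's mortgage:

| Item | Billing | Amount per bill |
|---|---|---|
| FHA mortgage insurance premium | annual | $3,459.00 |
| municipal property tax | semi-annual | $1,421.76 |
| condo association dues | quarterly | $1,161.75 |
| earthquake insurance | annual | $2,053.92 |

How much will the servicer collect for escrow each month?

FHA mortgage insurance premium: $3,459.00 per year
Municipal property tax: $1,421.76 × 2 = $2,843.52 per year
Condo association dues: $1,161.75 × 4 = $4,647.00 per year
Earthquake insurance: $2,053.92 per year
Combined annual = $13,003.44
Base monthly escrow = $13,003.44 ÷ 12 = $1,083.62

$1,083.62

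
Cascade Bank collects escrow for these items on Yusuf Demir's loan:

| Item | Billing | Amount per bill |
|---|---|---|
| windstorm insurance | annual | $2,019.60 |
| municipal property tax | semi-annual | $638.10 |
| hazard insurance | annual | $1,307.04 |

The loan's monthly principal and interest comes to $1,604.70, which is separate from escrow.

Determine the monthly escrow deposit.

Windstorm insurance: $2,019.60 annually
Municipal property tax: $638.10 × 2 = $1,276.20 annually
Hazard insurance: $1,307.04 annually
Yearly total = $4,602.84
Monthly = $4,602.84 ÷ 12 = $383.57

$383.57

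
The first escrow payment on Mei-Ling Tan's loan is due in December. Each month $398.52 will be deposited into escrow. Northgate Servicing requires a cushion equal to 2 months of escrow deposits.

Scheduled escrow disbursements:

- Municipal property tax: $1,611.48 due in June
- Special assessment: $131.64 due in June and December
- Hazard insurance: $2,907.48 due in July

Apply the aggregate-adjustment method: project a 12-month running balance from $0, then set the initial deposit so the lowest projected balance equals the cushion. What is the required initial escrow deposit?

$2,391.12

Cushion = 2 × $398.52 = $797.04
Trial balance (start $0, +$398.52 each month, − disbursements):
  Dec: +$398.52 − $131.64 → $266.88
  Jan: +$398.52 → $665.40
  Feb: +$398.52 → $1,063.92
  Mar: +$398.52 → $1,462.44
  Apr: +$398.52 → $1,860.96
  May: +$398.52 → $2,259.48
  Jun: +$398.52 − $1,743.12 → $914.88
  Jul: +$398.52 − $2,907.48 → -$1,594.08
  Aug: +$398.52 → -$1,195.56
  Sep: +$398.52 → -$797.04
  Oct: +$398.52 → -$398.52
  Nov: +$398.52 → $0.00
Lowest trial balance = -$1,594.08 (Jul)
Initial deposit = cushion − low point = $797.04 − (-$1,594.08) = $2,391.12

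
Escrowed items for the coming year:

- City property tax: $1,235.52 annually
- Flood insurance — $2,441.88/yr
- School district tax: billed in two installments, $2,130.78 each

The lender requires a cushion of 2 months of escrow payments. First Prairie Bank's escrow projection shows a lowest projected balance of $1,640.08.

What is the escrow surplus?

City property tax: $1,235.52/yr
Flood insurance: $2,441.88/yr
School district tax: $2,130.78 × 2 = $4,261.56/yr
Yearly total = $1,235.52 + $2,441.88 + $4,261.56 = $7,938.96
Monthly escrow = $7,938.96 ÷ 12 = $661.58
Required cushion = 2 × $661.58 = $1,323.16
Excess over cushion: $1,640.08 − $1,323.16 = $316.92

$316.92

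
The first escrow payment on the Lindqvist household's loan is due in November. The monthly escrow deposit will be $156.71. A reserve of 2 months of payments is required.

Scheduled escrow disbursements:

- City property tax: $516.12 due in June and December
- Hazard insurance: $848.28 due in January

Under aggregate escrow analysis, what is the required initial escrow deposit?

Cushion = 2 × $156.71 = $313.42
Trial balance (start $0, +$156.71 each month, − disbursements):
  Nov: +$156.71 → $156.71
  Dec: +$156.71 − $516.12 → -$202.70
  Jan: +$156.71 − $848.28 → -$894.27
  Feb: +$156.71 → -$737.56
  Mar: +$156.71 → -$580.85
  Apr: +$156.71 → -$424.14
  May: +$156.71 → -$267.43
  Jun: +$156.71 − $516.12 → -$626.84
  Jul: +$156.71 → -$470.13
  Aug: +$156.71 → -$313.42
  Sep: +$156.71 → -$156.71
  Oct: +$156.71 → $0.00
Lowest trial balance = -$894.27 (Jan)
Initial deposit = cushion − low point = $313.42 − (-$894.27) = $1,207.69

$1,207.69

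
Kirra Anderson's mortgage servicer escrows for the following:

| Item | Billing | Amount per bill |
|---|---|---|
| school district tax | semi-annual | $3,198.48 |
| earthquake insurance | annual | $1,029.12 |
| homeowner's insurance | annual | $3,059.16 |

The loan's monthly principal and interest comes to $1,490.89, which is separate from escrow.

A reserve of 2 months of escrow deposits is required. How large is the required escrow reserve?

School district tax: $3,198.48 × 2 = $6,396.96 annually
Earthquake insurance: $1,029.12 annually
Homeowner's insurance: $3,059.16 annually
Annual escrow total = $6,396.96 + $1,029.12 + $3,059.16 = $10,485.24
Base monthly escrow = $10,485.24 ÷ 12 = $873.77
Cushion = 2 × $873.77 = $1,747.54

$1,747.54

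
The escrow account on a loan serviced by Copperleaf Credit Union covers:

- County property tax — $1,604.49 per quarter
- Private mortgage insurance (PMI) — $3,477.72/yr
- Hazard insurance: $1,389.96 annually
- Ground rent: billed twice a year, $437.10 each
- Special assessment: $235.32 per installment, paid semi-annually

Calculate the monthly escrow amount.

$1,052.54

County property tax: $1,604.49 × 4 = $6,417.96/yr
Private mortgage insurance (PMI): $3,477.72/yr
Hazard insurance: $1,389.96/yr
Ground rent: $437.10 × 2 = $874.20/yr
Special assessment: $235.32 × 2 = $470.64/yr
Total per year = $6,417.96 + $3,477.72 + $1,389.96 + $874.20 + $470.64 = $12,630.48
Monthly escrow = $12,630.48 ÷ 12 = $1,052.54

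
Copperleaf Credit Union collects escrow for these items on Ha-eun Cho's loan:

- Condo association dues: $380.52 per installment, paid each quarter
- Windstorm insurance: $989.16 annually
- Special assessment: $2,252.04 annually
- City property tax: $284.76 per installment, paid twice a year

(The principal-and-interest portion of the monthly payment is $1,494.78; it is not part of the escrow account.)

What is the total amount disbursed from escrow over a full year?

Condo association dues — $380.52 × 4 = $1,522.08/yr
Windstorm insurance — $989.16/yr
Special assessment — $2,252.04/yr
City property tax — $284.76 × 2 = $569.52/yr
Combined annual = $5,332.80

$5,332.80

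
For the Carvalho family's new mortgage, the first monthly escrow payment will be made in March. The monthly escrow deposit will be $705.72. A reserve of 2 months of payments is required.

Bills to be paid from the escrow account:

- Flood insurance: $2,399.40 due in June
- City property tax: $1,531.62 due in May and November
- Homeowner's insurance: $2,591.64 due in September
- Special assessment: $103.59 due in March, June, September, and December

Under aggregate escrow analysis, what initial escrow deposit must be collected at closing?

Cushion = 2 × $705.72 = $1,411.44
Trial balance (start $0, +$705.72 each month, − disbursements):
  Mar: +$705.72 − $103.59 → $602.13
  Apr: +$705.72 → $1,307.85
  May: +$705.72 − $1,531.62 → $481.95
  Jun: +$705.72 − $2,502.99 → -$1,315.32
  Jul: +$705.72 → -$609.60
  Aug: +$705.72 → $96.12
  Sep: +$705.72 − $2,695.23 → -$1,893.39
  Oct: +$705.72 → -$1,187.67
  Nov: +$705.72 − $1,531.62 → -$2,013.57
  Dec: +$705.72 − $103.59 → -$1,411.44
  Jan: +$705.72 → -$705.72
  Feb: +$705.72 → $0.00
Lowest trial balance = -$2,013.57 (Nov)
Initial deposit = cushion − low point = $1,411.44 − (-$2,013.57) = $3,425.01

$3,425.01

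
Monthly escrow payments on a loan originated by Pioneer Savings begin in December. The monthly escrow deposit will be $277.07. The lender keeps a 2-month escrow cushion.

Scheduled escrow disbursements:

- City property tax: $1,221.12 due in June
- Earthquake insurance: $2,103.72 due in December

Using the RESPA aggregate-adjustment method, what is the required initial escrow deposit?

Cushion = 2 × $277.07 = $554.14
Trial balance (start $0, +$277.07 each month, − disbursements):
  Dec: +$277.07 − $2,103.72 → -$1,826.65
  Jan: +$277.07 → -$1,549.58
  Feb: +$277.07 → -$1,272.51
  Mar: +$277.07 → -$995.44
  Apr: +$277.07 → -$718.37
  May: +$277.07 → -$441.30
  Jun: +$277.07 − $1,221.12 → -$1,385.35
  Jul: +$277.07 → -$1,108.28
  Aug: +$277.07 → -$831.21
  Sep: +$277.07 → -$554.14
  Oct: +$277.07 → -$277.07
  Nov: +$277.07 → $0.00
Lowest trial balance = -$1,826.65 (Dec)
Initial deposit = cushion − low point = $554.14 − (-$1,826.65) = $2,380.79

$2,380.79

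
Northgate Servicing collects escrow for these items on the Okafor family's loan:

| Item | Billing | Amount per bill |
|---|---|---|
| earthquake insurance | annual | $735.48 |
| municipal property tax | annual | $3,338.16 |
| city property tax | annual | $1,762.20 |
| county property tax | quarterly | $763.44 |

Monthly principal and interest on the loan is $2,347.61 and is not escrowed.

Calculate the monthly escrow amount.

Earthquake insurance = $735.48
Municipal property tax = $3,338.16
City property tax = $1,762.20
County property tax = $763.44 × 4 = $3,053.76
Annual escrow total = $735.48 + $3,338.16 + $1,762.20 + $3,053.76 = $8,889.60
Monthly escrow = $8,889.60 / 12 = $740.80

$740.80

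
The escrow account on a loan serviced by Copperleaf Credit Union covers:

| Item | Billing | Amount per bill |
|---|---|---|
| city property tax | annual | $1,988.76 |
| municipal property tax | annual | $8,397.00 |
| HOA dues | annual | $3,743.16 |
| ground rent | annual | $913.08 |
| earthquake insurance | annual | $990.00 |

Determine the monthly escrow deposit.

City property tax = $1,988.76 per year
Municipal property tax = $8,397.00 per year
HOA dues = $3,743.16 per year
Ground rent = $913.08 per year
Earthquake insurance = $990.00 per year
Yearly total = $1,988.76 + $8,397.00 + $3,743.16 + $913.08 + $990.00 = $16,032.00
Per month = $16,032.00 ÷ 12 = $1,336.00

$1,336.00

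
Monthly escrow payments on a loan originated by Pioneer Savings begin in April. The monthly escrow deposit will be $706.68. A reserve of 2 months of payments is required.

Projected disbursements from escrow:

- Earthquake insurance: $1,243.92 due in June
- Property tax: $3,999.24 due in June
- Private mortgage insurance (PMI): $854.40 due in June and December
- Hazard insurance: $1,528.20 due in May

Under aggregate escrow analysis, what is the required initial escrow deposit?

Cushion = 2 × $706.68 = $1,413.36
Trial balance (start $0, +$706.68 each month, − disbursements):
  Apr: +$706.68 → $706.68
  May: +$706.68 − $1,528.20 → -$114.84
  Jun: +$706.68 − $6,097.56 → -$5,505.72
  Jul: +$706.68 → -$4,799.04
  Aug: +$706.68 → -$4,092.36
  Sep: +$706.68 → -$3,385.68
  Oct: +$706.68 → -$2,679.00
  Nov: +$706.68 → -$1,972.32
  Dec: +$706.68 − $854.40 → -$2,120.04
  Jan: +$706.68 → -$1,413.36
  Feb: +$706.68 → -$706.68
  Mar: +$706.68 → $0.00
Lowest trial balance = -$5,505.72 (Jun)
Initial deposit = cushion − low point = $1,413.36 − (-$5,505.72) = $6,919.08

$6,919.08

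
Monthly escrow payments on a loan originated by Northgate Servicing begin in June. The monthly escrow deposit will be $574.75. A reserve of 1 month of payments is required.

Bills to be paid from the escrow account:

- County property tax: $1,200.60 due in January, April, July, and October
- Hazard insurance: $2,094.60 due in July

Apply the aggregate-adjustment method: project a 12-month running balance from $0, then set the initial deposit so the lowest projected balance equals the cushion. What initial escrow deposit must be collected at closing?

$2,720.45

Cushion = 1 × $574.75 = $574.75
Trial balance (start $0, +$574.75 each month, − disbursements):
  Jun: +$574.75 → $574.75
  Jul: +$574.75 − $3,295.20 → -$2,145.70
  Aug: +$574.75 → -$1,570.95
  Sep: +$574.75 → -$996.20
  Oct: +$574.75 − $1,200.60 → -$1,622.05
  Nov: +$574.75 → -$1,047.30
  Dec: +$574.75 → -$472.55
  Jan: +$574.75 − $1,200.60 → -$1,098.40
  Feb: +$574.75 → -$523.65
  Mar: +$574.75 → $51.10
  Apr: +$574.75 − $1,200.60 → -$574.75
  May: +$574.75 → $0.00
Lowest trial balance = -$2,145.70 (Jul)
Initial deposit = cushion − low point = $574.75 − (-$2,145.70) = $2,720.45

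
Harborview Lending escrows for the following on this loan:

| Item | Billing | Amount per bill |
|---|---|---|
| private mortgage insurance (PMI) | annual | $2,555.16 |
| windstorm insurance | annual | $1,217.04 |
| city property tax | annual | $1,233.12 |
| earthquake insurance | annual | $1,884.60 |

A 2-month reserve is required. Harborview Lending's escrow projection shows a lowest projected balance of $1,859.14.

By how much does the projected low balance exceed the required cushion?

$710.82

Private mortgage insurance (PMI) = $2,555.16/yr
Windstorm insurance = $1,217.04/yr
City property tax = $1,233.12/yr
Earthquake insurance = $1,884.60/yr
Annual escrow total = $6,889.92
Monthly escrow = $6,889.92 / 12 = $574.16
Required cushion = 2 × $574.16 = $1,148.32
Excess over cushion: $1,859.14 − $1,148.32 = $710.82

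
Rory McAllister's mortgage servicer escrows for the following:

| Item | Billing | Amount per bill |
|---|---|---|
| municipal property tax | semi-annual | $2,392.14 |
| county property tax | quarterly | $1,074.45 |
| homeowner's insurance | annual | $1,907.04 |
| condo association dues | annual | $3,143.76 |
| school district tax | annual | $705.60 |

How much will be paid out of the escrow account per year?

Municipal property tax: $2,392.14 × 2 = $4,784.28
County property tax: $1,074.45 × 4 = $4,297.80
Homeowner's insurance: $1,907.04
Condo association dues: $3,143.76
School district tax: $705.60
Annual escrow total = $4,784.28 + $4,297.80 + $1,907.04 + $3,143.76 + $705.60 = $14,838.48

$14,838.48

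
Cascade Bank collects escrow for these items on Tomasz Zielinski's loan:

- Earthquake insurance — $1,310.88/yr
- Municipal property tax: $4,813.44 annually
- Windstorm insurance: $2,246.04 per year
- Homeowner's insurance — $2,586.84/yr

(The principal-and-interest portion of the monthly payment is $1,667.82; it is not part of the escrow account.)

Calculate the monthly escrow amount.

$913.10

Earthquake insurance: $1,310.88
Municipal property tax: $4,813.44
Windstorm insurance: $2,246.04
Homeowner's insurance: $2,586.84
Annual escrow total = $1,310.88 + $4,813.44 + $2,246.04 + $2,586.84 = $10,957.20
Per month = $10,957.20 / 12 = $913.10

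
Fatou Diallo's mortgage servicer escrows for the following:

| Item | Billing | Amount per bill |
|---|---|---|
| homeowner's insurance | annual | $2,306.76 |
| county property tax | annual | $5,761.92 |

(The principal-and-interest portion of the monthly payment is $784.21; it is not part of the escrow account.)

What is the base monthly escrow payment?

Homeowner's insurance — $2,306.76
County property tax — $5,761.92
Total per year = $8,068.68
Monthly escrow = $8,068.68 / 12 = $672.39

$672.39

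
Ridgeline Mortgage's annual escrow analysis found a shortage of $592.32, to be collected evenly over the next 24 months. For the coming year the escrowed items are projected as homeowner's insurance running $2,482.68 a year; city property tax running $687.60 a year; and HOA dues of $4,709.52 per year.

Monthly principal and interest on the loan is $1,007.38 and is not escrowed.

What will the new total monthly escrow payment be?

$681.33

Homeowner's insurance = $2,482.68
City property tax = $687.60
HOA dues = $4,709.52
Total per year = $2,482.68 + $687.60 + $4,709.52 = $7,879.80
Monthly escrow = $7,879.80 ÷ 12 = $656.65
Monthly shortage recovery: $592.32 / 24 = $24.68
Adjusted monthly = $656.65 + $24.68 = $681.33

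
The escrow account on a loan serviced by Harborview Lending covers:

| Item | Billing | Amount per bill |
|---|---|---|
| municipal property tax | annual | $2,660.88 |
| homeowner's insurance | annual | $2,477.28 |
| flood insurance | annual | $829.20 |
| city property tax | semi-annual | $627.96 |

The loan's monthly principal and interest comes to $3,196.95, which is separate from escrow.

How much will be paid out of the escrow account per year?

Municipal property tax — $2,660.88 annually
Homeowner's insurance — $2,477.28 annually
Flood insurance — $829.20 annually
City property tax — $627.96 × 2 = $1,255.92 annually
Annual escrow total = $7,223.28

$7,223.28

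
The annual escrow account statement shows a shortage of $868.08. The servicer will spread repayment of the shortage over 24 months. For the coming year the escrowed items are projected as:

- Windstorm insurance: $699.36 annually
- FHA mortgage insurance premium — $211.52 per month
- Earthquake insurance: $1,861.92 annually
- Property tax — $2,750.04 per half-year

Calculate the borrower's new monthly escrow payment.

Windstorm insurance: $699.36 per year
FHA mortgage insurance premium: $211.52 × 12 = $2,538.24 per year
Earthquake insurance: $1,861.92 per year
Property tax: $2,750.04 × 2 = $5,500.08 per year
Total annual escrow = $10,599.60
Per month = $10,599.60 / 12 = $883.30
Shortage spread = $868.08 ÷ 24 = $36.17/mo
Adjusted monthly = $883.30 + $36.17 = $919.47

$919.47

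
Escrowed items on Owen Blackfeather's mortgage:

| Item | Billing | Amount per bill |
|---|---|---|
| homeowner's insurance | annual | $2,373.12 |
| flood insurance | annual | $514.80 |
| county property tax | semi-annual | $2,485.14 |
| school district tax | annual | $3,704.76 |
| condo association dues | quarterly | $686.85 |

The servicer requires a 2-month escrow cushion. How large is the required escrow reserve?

$2,385.06

Homeowner's insurance: $2,373.12
Flood insurance: $514.80
County property tax: $2,485.14 × 2 = $4,970.28
School district tax: $3,704.76
Condo association dues: $686.85 × 4 = $2,747.40
Total per year = $14,310.36
Base monthly escrow = $14,310.36 ÷ 12 = $1,192.53
Cushion = 2 × $1,192.53 = $2,385.06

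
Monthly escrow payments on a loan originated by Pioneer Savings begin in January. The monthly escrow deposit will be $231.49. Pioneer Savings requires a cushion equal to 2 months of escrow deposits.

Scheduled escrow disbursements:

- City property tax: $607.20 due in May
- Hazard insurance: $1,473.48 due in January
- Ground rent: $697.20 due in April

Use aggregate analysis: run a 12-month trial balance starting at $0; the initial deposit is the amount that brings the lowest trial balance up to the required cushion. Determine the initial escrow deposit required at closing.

$2,083.41

Cushion = 2 × $231.49 = $462.98
Trial balance (start $0, +$231.49 each month, − disbursements):
  Jan: +$231.49 − $1,473.48 → -$1,241.99
  Feb: +$231.49 → -$1,010.50
  Mar: +$231.49 → -$779.01
  Apr: +$231.49 − $697.20 → -$1,244.72
  May: +$231.49 − $607.20 → -$1,620.43
  Jun: +$231.49 → -$1,388.94
  Jul: +$231.49 → -$1,157.45
  Aug: +$231.49 → -$925.96
  Sep: +$231.49 → -$694.47
  Oct: +$231.49 → -$462.98
  Nov: +$231.49 → -$231.49
  Dec: +$231.49 → $0.00
Lowest trial balance = -$1,620.43 (May)
Initial deposit = cushion − low point = $462.98 − (-$1,620.43) = $2,083.41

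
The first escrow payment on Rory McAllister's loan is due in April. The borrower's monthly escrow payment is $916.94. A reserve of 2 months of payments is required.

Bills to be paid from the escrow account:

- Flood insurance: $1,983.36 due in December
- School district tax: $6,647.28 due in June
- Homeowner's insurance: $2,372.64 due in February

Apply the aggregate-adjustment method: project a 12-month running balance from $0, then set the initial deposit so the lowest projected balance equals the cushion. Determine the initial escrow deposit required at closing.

$5,730.34

Cushion = 2 × $916.94 = $1,833.88
Trial balance (start $0, +$916.94 each month, − disbursements):
  Apr: +$916.94 → $916.94
  May: +$916.94 → $1,833.88
  Jun: +$916.94 − $6,647.28 → -$3,896.46
  Jul: +$916.94 → -$2,979.52
  Aug: +$916.94 → -$2,062.58
  Sep: +$916.94 → -$1,145.64
  Oct: +$916.94 → -$228.70
  Nov: +$916.94 → $688.24
  Dec: +$916.94 − $1,983.36 → -$378.18
  Jan: +$916.94 → $538.76
  Feb: +$916.94 − $2,372.64 → -$916.94
  Mar: +$916.94 → $0.00
Lowest trial balance = -$3,896.46 (Jun)
Initial deposit = cushion − low point = $1,833.88 − (-$3,896.46) = $5,730.34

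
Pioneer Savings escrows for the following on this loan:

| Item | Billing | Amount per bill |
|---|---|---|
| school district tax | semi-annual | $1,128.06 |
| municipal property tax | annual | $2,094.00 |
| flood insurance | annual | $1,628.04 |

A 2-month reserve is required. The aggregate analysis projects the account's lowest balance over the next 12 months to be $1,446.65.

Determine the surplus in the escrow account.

$450.29

School district tax — $1,128.06 × 2 = $2,256.12/yr
Municipal property tax — $2,094.00/yr
Flood insurance — $1,628.04/yr
Total per year = $2,256.12 + $2,094.00 + $1,628.04 = $5,978.16
Monthly escrow = $5,978.16 ÷ 12 = $498.18
Cushion = 2 × $498.18 = $996.36
Surplus = $1,446.65 − $996.36 = $450.29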